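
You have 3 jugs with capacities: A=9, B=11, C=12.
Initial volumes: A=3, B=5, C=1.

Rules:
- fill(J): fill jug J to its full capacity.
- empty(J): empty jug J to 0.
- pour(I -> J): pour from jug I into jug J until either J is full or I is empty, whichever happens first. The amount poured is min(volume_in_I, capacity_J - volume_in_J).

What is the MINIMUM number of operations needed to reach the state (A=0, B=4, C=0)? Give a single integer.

BFS from (A=3, B=5, C=1). One shortest path:
  1. empty(B) -> (A=3 B=0 C=1)
  2. pour(A -> B) -> (A=0 B=3 C=1)
  3. pour(C -> B) -> (A=0 B=4 C=0)
Reached target in 3 moves.

Answer: 3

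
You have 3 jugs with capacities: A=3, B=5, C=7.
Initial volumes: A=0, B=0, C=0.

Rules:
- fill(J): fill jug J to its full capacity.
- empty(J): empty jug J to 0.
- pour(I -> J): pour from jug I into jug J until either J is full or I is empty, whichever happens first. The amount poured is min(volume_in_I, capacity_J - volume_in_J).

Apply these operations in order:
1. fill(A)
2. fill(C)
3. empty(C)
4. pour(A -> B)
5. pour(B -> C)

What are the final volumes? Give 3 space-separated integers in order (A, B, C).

Answer: 0 0 3

Derivation:
Step 1: fill(A) -> (A=3 B=0 C=0)
Step 2: fill(C) -> (A=3 B=0 C=7)
Step 3: empty(C) -> (A=3 B=0 C=0)
Step 4: pour(A -> B) -> (A=0 B=3 C=0)
Step 5: pour(B -> C) -> (A=0 B=0 C=3)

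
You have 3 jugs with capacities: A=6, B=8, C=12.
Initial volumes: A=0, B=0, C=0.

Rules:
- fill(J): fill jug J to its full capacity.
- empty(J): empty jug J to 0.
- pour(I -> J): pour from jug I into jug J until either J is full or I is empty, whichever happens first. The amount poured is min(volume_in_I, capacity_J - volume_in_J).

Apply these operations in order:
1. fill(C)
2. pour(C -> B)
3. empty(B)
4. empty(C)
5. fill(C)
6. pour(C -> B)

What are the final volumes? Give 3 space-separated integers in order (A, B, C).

Step 1: fill(C) -> (A=0 B=0 C=12)
Step 2: pour(C -> B) -> (A=0 B=8 C=4)
Step 3: empty(B) -> (A=0 B=0 C=4)
Step 4: empty(C) -> (A=0 B=0 C=0)
Step 5: fill(C) -> (A=0 B=0 C=12)
Step 6: pour(C -> B) -> (A=0 B=8 C=4)

Answer: 0 8 4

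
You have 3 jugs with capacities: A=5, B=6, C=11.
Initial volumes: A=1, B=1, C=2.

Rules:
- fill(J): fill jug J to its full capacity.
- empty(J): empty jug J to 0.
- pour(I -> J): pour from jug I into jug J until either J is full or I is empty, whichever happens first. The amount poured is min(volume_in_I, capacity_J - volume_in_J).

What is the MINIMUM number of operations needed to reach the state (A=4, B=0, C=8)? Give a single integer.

Answer: 6

Derivation:
BFS from (A=1, B=1, C=2). One shortest path:
  1. fill(A) -> (A=5 B=1 C=2)
  2. empty(B) -> (A=5 B=0 C=2)
  3. pour(A -> B) -> (A=0 B=5 C=2)
  4. fill(A) -> (A=5 B=5 C=2)
  5. pour(A -> B) -> (A=4 B=6 C=2)
  6. pour(B -> C) -> (A=4 B=0 C=8)
Reached target in 6 moves.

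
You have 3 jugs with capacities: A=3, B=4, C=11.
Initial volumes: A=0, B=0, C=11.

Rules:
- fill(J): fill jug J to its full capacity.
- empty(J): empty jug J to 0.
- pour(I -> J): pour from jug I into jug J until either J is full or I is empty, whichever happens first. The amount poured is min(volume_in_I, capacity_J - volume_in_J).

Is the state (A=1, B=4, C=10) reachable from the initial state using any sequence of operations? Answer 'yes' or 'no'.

Answer: yes

Derivation:
BFS from (A=0, B=0, C=11):
  1. pour(C -> B) -> (A=0 B=4 C=7)
  2. pour(B -> A) -> (A=3 B=1 C=7)
  3. pour(A -> C) -> (A=0 B=1 C=10)
  4. pour(B -> A) -> (A=1 B=0 C=10)
  5. fill(B) -> (A=1 B=4 C=10)
Target reached → yes.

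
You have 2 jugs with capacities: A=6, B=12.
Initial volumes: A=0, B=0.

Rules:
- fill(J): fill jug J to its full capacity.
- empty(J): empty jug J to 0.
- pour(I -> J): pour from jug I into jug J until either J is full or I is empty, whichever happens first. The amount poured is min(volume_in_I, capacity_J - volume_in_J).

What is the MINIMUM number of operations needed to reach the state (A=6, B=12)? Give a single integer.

BFS from (A=0, B=0). One shortest path:
  1. fill(A) -> (A=6 B=0)
  2. fill(B) -> (A=6 B=12)
Reached target in 2 moves.

Answer: 2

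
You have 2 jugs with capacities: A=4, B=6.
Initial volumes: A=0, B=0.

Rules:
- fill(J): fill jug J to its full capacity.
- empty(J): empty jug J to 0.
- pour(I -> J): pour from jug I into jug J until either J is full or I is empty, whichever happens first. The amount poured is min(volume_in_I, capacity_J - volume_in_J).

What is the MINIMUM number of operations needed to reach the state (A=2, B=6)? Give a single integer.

BFS from (A=0, B=0). One shortest path:
  1. fill(A) -> (A=4 B=0)
  2. pour(A -> B) -> (A=0 B=4)
  3. fill(A) -> (A=4 B=4)
  4. pour(A -> B) -> (A=2 B=6)
Reached target in 4 moves.

Answer: 4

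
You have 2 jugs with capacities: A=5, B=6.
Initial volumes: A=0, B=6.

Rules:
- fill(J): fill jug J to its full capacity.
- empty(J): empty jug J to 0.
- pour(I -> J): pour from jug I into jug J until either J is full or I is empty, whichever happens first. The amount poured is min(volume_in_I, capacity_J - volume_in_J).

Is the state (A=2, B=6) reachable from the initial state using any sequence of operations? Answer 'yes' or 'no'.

Answer: yes

Derivation:
BFS from (A=0, B=6):
  1. pour(B -> A) -> (A=5 B=1)
  2. empty(A) -> (A=0 B=1)
  3. pour(B -> A) -> (A=1 B=0)
  4. fill(B) -> (A=1 B=6)
  5. pour(B -> A) -> (A=5 B=2)
  6. empty(A) -> (A=0 B=2)
  7. pour(B -> A) -> (A=2 B=0)
  8. fill(B) -> (A=2 B=6)
Target reached → yes.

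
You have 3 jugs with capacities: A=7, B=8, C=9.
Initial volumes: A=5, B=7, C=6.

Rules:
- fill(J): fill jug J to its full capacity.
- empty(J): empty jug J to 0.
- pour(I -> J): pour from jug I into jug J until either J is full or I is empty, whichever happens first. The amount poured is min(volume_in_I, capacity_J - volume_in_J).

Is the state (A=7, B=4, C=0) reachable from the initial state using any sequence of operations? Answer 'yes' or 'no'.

BFS from (A=5, B=7, C=6):
  1. fill(A) -> (A=7 B=7 C=6)
  2. pour(B -> C) -> (A=7 B=4 C=9)
  3. empty(C) -> (A=7 B=4 C=0)
Target reached → yes.

Answer: yes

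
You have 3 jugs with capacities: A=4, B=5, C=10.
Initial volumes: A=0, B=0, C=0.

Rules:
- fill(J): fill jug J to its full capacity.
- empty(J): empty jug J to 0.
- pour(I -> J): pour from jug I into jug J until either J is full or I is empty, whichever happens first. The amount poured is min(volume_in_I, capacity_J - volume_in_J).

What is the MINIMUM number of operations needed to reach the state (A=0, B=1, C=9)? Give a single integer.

Answer: 4

Derivation:
BFS from (A=0, B=0, C=0). One shortest path:
  1. fill(C) -> (A=0 B=0 C=10)
  2. pour(C -> B) -> (A=0 B=5 C=5)
  3. pour(B -> A) -> (A=4 B=1 C=5)
  4. pour(A -> C) -> (A=0 B=1 C=9)
Reached target in 4 moves.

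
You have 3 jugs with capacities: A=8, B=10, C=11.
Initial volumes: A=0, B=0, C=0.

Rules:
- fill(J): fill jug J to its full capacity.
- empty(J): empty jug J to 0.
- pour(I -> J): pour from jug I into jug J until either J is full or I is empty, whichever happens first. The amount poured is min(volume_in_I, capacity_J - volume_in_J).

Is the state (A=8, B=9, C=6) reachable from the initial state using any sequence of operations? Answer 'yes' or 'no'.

Answer: yes

Derivation:
BFS from (A=0, B=0, C=0):
  1. fill(B) -> (A=0 B=10 C=0)
  2. fill(C) -> (A=0 B=10 C=11)
  3. pour(C -> A) -> (A=8 B=10 C=3)
  4. empty(A) -> (A=0 B=10 C=3)
  5. pour(C -> A) -> (A=3 B=10 C=0)
  6. pour(B -> C) -> (A=3 B=0 C=10)
  7. fill(B) -> (A=3 B=10 C=10)
  8. pour(B -> C) -> (A=3 B=9 C=11)
  9. pour(C -> A) -> (A=8 B=9 C=6)
Target reached → yes.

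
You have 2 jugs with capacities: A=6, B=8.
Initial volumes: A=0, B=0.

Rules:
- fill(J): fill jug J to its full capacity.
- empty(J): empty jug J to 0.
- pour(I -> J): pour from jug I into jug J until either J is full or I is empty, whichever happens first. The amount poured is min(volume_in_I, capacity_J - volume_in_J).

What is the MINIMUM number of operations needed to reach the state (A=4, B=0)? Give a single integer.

BFS from (A=0, B=0). One shortest path:
  1. fill(A) -> (A=6 B=0)
  2. pour(A -> B) -> (A=0 B=6)
  3. fill(A) -> (A=6 B=6)
  4. pour(A -> B) -> (A=4 B=8)
  5. empty(B) -> (A=4 B=0)
Reached target in 5 moves.

Answer: 5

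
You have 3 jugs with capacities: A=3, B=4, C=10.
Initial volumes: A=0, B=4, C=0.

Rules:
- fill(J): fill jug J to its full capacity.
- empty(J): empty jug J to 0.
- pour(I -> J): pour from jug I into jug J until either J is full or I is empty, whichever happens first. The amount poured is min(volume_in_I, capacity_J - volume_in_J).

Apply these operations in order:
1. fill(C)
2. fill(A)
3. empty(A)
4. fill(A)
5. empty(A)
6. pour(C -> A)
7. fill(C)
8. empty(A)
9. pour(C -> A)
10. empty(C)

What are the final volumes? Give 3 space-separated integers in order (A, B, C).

Answer: 3 4 0

Derivation:
Step 1: fill(C) -> (A=0 B=4 C=10)
Step 2: fill(A) -> (A=3 B=4 C=10)
Step 3: empty(A) -> (A=0 B=4 C=10)
Step 4: fill(A) -> (A=3 B=4 C=10)
Step 5: empty(A) -> (A=0 B=4 C=10)
Step 6: pour(C -> A) -> (A=3 B=4 C=7)
Step 7: fill(C) -> (A=3 B=4 C=10)
Step 8: empty(A) -> (A=0 B=4 C=10)
Step 9: pour(C -> A) -> (A=3 B=4 C=7)
Step 10: empty(C) -> (A=3 B=4 C=0)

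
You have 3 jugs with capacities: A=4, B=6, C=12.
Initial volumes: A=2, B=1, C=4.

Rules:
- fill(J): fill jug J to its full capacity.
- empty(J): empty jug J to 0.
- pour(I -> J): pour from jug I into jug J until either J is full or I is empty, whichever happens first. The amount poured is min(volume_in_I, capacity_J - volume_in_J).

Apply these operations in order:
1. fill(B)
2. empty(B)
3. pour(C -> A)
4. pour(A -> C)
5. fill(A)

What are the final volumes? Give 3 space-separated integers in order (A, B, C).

Answer: 4 0 6

Derivation:
Step 1: fill(B) -> (A=2 B=6 C=4)
Step 2: empty(B) -> (A=2 B=0 C=4)
Step 3: pour(C -> A) -> (A=4 B=0 C=2)
Step 4: pour(A -> C) -> (A=0 B=0 C=6)
Step 5: fill(A) -> (A=4 B=0 C=6)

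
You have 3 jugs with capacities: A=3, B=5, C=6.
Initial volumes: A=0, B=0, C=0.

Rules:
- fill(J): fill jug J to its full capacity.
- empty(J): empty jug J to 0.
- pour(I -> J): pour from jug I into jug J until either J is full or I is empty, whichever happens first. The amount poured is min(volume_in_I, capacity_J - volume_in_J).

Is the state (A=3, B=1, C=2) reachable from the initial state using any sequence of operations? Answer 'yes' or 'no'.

Answer: yes

Derivation:
BFS from (A=0, B=0, C=0):
  1. fill(C) -> (A=0 B=0 C=6)
  2. pour(C -> B) -> (A=0 B=5 C=1)
  3. pour(C -> A) -> (A=1 B=5 C=0)
  4. pour(B -> C) -> (A=1 B=0 C=5)
  5. pour(A -> B) -> (A=0 B=1 C=5)
  6. pour(C -> A) -> (A=3 B=1 C=2)
Target reached → yes.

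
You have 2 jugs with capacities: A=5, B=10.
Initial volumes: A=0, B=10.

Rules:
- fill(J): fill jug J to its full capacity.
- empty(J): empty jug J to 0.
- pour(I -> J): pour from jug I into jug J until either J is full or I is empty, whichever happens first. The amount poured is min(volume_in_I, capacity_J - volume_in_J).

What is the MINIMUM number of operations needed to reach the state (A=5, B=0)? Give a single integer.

Answer: 2

Derivation:
BFS from (A=0, B=10). One shortest path:
  1. fill(A) -> (A=5 B=10)
  2. empty(B) -> (A=5 B=0)
Reached target in 2 moves.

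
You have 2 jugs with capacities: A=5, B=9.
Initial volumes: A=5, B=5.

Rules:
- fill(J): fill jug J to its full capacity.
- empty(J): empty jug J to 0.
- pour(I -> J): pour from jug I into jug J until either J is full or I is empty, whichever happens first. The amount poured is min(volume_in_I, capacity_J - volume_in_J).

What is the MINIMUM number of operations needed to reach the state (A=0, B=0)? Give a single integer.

Answer: 2

Derivation:
BFS from (A=5, B=5). One shortest path:
  1. empty(A) -> (A=0 B=5)
  2. empty(B) -> (A=0 B=0)
Reached target in 2 moves.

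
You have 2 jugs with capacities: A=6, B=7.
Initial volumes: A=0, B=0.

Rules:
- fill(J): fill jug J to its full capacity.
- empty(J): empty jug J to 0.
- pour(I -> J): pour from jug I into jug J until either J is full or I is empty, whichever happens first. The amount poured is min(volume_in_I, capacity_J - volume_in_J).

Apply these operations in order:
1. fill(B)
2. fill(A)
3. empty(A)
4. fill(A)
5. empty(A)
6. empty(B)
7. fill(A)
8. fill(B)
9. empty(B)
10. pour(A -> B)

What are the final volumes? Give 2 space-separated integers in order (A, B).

Answer: 0 6

Derivation:
Step 1: fill(B) -> (A=0 B=7)
Step 2: fill(A) -> (A=6 B=7)
Step 3: empty(A) -> (A=0 B=7)
Step 4: fill(A) -> (A=6 B=7)
Step 5: empty(A) -> (A=0 B=7)
Step 6: empty(B) -> (A=0 B=0)
Step 7: fill(A) -> (A=6 B=0)
Step 8: fill(B) -> (A=6 B=7)
Step 9: empty(B) -> (A=6 B=0)
Step 10: pour(A -> B) -> (A=0 B=6)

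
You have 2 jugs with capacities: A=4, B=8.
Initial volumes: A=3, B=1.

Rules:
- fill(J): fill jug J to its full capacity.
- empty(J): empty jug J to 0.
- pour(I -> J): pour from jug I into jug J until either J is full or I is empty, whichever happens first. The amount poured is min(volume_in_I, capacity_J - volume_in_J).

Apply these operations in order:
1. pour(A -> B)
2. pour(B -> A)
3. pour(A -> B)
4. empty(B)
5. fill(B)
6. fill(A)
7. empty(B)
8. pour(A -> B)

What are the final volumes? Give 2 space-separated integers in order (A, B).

Step 1: pour(A -> B) -> (A=0 B=4)
Step 2: pour(B -> A) -> (A=4 B=0)
Step 3: pour(A -> B) -> (A=0 B=4)
Step 4: empty(B) -> (A=0 B=0)
Step 5: fill(B) -> (A=0 B=8)
Step 6: fill(A) -> (A=4 B=8)
Step 7: empty(B) -> (A=4 B=0)
Step 8: pour(A -> B) -> (A=0 B=4)

Answer: 0 4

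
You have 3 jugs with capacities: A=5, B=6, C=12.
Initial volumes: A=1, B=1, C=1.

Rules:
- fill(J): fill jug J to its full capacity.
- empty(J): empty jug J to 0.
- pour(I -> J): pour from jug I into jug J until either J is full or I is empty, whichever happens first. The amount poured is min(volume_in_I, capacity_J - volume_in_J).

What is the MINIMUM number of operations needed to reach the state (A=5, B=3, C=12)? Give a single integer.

Answer: 4

Derivation:
BFS from (A=1, B=1, C=1). One shortest path:
  1. fill(B) -> (A=1 B=6 C=1)
  2. pour(B -> A) -> (A=5 B=2 C=1)
  3. pour(C -> B) -> (A=5 B=3 C=0)
  4. fill(C) -> (A=5 B=3 C=12)
Reached target in 4 moves.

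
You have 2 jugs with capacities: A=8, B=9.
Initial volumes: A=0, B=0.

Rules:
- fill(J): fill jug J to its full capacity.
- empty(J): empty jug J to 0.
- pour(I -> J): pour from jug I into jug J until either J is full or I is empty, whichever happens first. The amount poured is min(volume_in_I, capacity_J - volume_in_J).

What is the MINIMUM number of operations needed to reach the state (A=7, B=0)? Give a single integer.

Answer: 5

Derivation:
BFS from (A=0, B=0). One shortest path:
  1. fill(A) -> (A=8 B=0)
  2. pour(A -> B) -> (A=0 B=8)
  3. fill(A) -> (A=8 B=8)
  4. pour(A -> B) -> (A=7 B=9)
  5. empty(B) -> (A=7 B=0)
Reached target in 5 moves.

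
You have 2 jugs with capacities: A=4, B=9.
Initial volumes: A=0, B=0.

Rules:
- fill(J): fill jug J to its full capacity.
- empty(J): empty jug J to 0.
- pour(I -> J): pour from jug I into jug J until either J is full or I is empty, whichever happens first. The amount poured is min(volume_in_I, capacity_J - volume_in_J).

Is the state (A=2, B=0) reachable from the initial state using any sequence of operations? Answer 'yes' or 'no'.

Answer: yes

Derivation:
BFS from (A=0, B=0):
  1. fill(B) -> (A=0 B=9)
  2. pour(B -> A) -> (A=4 B=5)
  3. empty(A) -> (A=0 B=5)
  4. pour(B -> A) -> (A=4 B=1)
  5. empty(A) -> (A=0 B=1)
  6. pour(B -> A) -> (A=1 B=0)
  7. fill(B) -> (A=1 B=9)
  8. pour(B -> A) -> (A=4 B=6)
  9. empty(A) -> (A=0 B=6)
  10. pour(B -> A) -> (A=4 B=2)
  11. empty(A) -> (A=0 B=2)
  12. pour(B -> A) -> (A=2 B=0)
Target reached → yes.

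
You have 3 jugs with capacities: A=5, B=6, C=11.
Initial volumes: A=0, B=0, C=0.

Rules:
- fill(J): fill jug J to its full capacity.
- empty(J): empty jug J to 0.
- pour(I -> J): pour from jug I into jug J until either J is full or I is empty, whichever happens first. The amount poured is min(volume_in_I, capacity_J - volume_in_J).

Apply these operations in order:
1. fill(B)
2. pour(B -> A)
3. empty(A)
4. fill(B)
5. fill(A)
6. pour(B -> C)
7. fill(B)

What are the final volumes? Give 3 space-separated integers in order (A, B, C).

Step 1: fill(B) -> (A=0 B=6 C=0)
Step 2: pour(B -> A) -> (A=5 B=1 C=0)
Step 3: empty(A) -> (A=0 B=1 C=0)
Step 4: fill(B) -> (A=0 B=6 C=0)
Step 5: fill(A) -> (A=5 B=6 C=0)
Step 6: pour(B -> C) -> (A=5 B=0 C=6)
Step 7: fill(B) -> (A=5 B=6 C=6)

Answer: 5 6 6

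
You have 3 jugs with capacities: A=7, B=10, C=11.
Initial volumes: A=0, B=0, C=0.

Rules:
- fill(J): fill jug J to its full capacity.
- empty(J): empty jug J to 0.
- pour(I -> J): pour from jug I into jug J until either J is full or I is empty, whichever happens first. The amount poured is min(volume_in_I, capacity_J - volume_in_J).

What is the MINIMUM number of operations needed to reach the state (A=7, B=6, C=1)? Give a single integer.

BFS from (A=0, B=0, C=0). One shortest path:
  1. fill(A) -> (A=7 B=0 C=0)
  2. pour(A -> C) -> (A=0 B=0 C=7)
  3. fill(A) -> (A=7 B=0 C=7)
  4. pour(A -> C) -> (A=3 B=0 C=11)
  5. pour(C -> B) -> (A=3 B=10 C=1)
  6. pour(B -> A) -> (A=7 B=6 C=1)
Reached target in 6 moves.

Answer: 6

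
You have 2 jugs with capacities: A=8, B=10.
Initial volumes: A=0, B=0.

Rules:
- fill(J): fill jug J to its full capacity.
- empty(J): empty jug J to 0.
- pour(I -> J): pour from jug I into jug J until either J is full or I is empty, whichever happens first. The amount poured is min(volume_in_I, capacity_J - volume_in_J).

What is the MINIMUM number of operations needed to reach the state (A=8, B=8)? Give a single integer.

BFS from (A=0, B=0). One shortest path:
  1. fill(A) -> (A=8 B=0)
  2. pour(A -> B) -> (A=0 B=8)
  3. fill(A) -> (A=8 B=8)
Reached target in 3 moves.

Answer: 3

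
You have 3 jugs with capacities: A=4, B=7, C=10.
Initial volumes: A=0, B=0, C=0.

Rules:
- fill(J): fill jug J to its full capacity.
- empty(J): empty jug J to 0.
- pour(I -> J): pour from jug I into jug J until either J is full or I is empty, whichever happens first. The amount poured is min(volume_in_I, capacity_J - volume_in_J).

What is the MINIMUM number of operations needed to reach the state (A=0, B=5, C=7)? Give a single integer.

Answer: 8

Derivation:
BFS from (A=0, B=0, C=0). One shortest path:
  1. fill(A) -> (A=4 B=0 C=0)
  2. pour(A -> B) -> (A=0 B=4 C=0)
  3. fill(A) -> (A=4 B=4 C=0)
  4. pour(A -> B) -> (A=1 B=7 C=0)
  5. pour(B -> C) -> (A=1 B=0 C=7)
  6. pour(A -> B) -> (A=0 B=1 C=7)
  7. fill(A) -> (A=4 B=1 C=7)
  8. pour(A -> B) -> (A=0 B=5 C=7)
Reached target in 8 moves.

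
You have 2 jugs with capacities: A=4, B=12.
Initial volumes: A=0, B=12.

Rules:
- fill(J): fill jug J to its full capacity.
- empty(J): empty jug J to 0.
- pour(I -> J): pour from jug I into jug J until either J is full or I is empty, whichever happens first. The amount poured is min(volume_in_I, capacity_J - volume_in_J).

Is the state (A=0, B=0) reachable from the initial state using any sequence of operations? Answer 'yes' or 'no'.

Answer: yes

Derivation:
BFS from (A=0, B=12):
  1. empty(B) -> (A=0 B=0)
Target reached → yes.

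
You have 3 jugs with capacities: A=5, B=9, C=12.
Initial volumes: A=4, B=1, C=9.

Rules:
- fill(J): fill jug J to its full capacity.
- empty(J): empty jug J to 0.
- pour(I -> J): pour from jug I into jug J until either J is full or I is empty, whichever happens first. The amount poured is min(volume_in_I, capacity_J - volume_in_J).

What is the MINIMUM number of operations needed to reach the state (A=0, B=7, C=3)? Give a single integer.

Answer: 6

Derivation:
BFS from (A=4, B=1, C=9). One shortest path:
  1. fill(A) -> (A=5 B=1 C=9)
  2. pour(A -> C) -> (A=2 B=1 C=12)
  3. pour(B -> A) -> (A=3 B=0 C=12)
  4. pour(C -> B) -> (A=3 B=9 C=3)
  5. pour(B -> A) -> (A=5 B=7 C=3)
  6. empty(A) -> (A=0 B=7 C=3)
Reached target in 6 moves.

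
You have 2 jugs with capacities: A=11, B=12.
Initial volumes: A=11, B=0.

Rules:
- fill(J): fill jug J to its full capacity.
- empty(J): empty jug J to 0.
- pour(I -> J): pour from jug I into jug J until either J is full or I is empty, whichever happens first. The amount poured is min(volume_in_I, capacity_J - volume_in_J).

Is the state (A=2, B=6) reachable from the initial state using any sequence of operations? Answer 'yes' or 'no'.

Answer: no

Derivation:
BFS explored all 46 reachable states.
Reachable set includes: (0,0), (0,1), (0,2), (0,3), (0,4), (0,5), (0,6), (0,7), (0,8), (0,9), (0,10), (0,11) ...
Target (A=2, B=6) not in reachable set → no.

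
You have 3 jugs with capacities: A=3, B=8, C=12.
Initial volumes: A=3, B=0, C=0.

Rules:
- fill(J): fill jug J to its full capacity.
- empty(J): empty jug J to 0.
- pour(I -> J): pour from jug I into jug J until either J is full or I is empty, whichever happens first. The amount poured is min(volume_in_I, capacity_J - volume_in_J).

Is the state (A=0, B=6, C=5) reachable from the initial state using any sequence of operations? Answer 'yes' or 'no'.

Answer: yes

Derivation:
BFS from (A=3, B=0, C=0):
  1. fill(B) -> (A=3 B=8 C=0)
  2. pour(B -> C) -> (A=3 B=0 C=8)
  3. pour(A -> B) -> (A=0 B=3 C=8)
  4. pour(C -> A) -> (A=3 B=3 C=5)
  5. pour(A -> B) -> (A=0 B=6 C=5)
Target reached → yes.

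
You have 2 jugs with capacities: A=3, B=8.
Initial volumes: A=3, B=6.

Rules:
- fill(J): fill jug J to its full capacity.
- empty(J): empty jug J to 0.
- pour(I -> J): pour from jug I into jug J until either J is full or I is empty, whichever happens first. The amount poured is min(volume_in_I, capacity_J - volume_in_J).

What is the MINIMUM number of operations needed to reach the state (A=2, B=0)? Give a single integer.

Answer: 7

Derivation:
BFS from (A=3, B=6). One shortest path:
  1. empty(A) -> (A=0 B=6)
  2. fill(B) -> (A=0 B=8)
  3. pour(B -> A) -> (A=3 B=5)
  4. empty(A) -> (A=0 B=5)
  5. pour(B -> A) -> (A=3 B=2)
  6. empty(A) -> (A=0 B=2)
  7. pour(B -> A) -> (A=2 B=0)
Reached target in 7 moves.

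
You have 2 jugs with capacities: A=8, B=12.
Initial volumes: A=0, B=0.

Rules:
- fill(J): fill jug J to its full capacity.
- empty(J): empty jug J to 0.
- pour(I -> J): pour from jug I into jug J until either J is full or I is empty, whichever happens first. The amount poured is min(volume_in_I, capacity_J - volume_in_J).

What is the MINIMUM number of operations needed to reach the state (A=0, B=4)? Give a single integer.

Answer: 3

Derivation:
BFS from (A=0, B=0). One shortest path:
  1. fill(B) -> (A=0 B=12)
  2. pour(B -> A) -> (A=8 B=4)
  3. empty(A) -> (A=0 B=4)
Reached target in 3 moves.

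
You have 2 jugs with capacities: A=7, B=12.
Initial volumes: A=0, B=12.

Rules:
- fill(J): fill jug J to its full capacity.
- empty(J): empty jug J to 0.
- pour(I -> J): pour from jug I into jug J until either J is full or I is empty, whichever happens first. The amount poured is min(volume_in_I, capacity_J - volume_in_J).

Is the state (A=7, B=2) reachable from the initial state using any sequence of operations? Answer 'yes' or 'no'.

Answer: yes

Derivation:
BFS from (A=0, B=12):
  1. fill(A) -> (A=7 B=12)
  2. empty(B) -> (A=7 B=0)
  3. pour(A -> B) -> (A=0 B=7)
  4. fill(A) -> (A=7 B=7)
  5. pour(A -> B) -> (A=2 B=12)
  6. empty(B) -> (A=2 B=0)
  7. pour(A -> B) -> (A=0 B=2)
  8. fill(A) -> (A=7 B=2)
Target reached → yes.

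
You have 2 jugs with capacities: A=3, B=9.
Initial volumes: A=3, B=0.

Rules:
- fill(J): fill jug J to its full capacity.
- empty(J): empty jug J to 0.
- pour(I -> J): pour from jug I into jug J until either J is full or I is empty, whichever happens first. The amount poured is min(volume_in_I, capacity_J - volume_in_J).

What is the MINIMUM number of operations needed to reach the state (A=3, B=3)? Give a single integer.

Answer: 2

Derivation:
BFS from (A=3, B=0). One shortest path:
  1. pour(A -> B) -> (A=0 B=3)
  2. fill(A) -> (A=3 B=3)
Reached target in 2 moves.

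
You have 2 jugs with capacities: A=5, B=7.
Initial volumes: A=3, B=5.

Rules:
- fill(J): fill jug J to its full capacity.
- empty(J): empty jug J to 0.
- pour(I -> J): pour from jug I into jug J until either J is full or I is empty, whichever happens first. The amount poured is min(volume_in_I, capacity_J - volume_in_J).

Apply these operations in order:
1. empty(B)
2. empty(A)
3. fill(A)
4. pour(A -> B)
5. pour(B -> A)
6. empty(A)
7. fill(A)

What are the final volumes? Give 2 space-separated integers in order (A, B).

Answer: 5 0

Derivation:
Step 1: empty(B) -> (A=3 B=0)
Step 2: empty(A) -> (A=0 B=0)
Step 3: fill(A) -> (A=5 B=0)
Step 4: pour(A -> B) -> (A=0 B=5)
Step 5: pour(B -> A) -> (A=5 B=0)
Step 6: empty(A) -> (A=0 B=0)
Step 7: fill(A) -> (A=5 B=0)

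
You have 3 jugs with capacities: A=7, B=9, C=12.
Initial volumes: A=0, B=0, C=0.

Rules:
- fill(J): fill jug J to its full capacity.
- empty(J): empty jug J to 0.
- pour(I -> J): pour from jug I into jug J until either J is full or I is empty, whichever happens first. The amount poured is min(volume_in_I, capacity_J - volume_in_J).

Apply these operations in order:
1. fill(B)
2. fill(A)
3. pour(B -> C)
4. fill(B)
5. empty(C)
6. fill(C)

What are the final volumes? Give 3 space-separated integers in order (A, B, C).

Answer: 7 9 12

Derivation:
Step 1: fill(B) -> (A=0 B=9 C=0)
Step 2: fill(A) -> (A=7 B=9 C=0)
Step 3: pour(B -> C) -> (A=7 B=0 C=9)
Step 4: fill(B) -> (A=7 B=9 C=9)
Step 5: empty(C) -> (A=7 B=9 C=0)
Step 6: fill(C) -> (A=7 B=9 C=12)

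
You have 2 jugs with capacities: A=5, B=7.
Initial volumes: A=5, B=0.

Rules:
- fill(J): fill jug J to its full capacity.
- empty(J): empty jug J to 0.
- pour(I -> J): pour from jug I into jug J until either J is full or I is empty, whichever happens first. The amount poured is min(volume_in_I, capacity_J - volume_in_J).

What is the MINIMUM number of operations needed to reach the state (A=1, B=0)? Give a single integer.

BFS from (A=5, B=0). One shortest path:
  1. pour(A -> B) -> (A=0 B=5)
  2. fill(A) -> (A=5 B=5)
  3. pour(A -> B) -> (A=3 B=7)
  4. empty(B) -> (A=3 B=0)
  5. pour(A -> B) -> (A=0 B=3)
  6. fill(A) -> (A=5 B=3)
  7. pour(A -> B) -> (A=1 B=7)
  8. empty(B) -> (A=1 B=0)
Reached target in 8 moves.

Answer: 8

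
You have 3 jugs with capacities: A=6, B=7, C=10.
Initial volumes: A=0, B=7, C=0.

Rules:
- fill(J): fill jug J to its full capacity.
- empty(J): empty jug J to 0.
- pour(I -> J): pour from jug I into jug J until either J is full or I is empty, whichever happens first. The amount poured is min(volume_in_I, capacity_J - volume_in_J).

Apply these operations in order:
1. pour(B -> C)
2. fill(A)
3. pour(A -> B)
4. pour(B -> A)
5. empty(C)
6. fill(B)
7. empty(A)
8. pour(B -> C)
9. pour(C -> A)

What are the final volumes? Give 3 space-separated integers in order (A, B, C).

Answer: 6 0 1

Derivation:
Step 1: pour(B -> C) -> (A=0 B=0 C=7)
Step 2: fill(A) -> (A=6 B=0 C=7)
Step 3: pour(A -> B) -> (A=0 B=6 C=7)
Step 4: pour(B -> A) -> (A=6 B=0 C=7)
Step 5: empty(C) -> (A=6 B=0 C=0)
Step 6: fill(B) -> (A=6 B=7 C=0)
Step 7: empty(A) -> (A=0 B=7 C=0)
Step 8: pour(B -> C) -> (A=0 B=0 C=7)
Step 9: pour(C -> A) -> (A=6 B=0 C=1)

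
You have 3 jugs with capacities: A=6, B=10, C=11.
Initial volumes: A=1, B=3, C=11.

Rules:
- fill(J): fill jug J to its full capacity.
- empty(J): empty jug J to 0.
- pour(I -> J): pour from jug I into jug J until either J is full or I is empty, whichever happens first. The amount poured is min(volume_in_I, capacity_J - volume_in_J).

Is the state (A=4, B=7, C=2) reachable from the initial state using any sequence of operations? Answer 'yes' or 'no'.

Answer: no

Derivation:
BFS explored all 474 reachable states.
Reachable set includes: (0,0,0), (0,0,1), (0,0,2), (0,0,3), (0,0,4), (0,0,5), (0,0,6), (0,0,7), (0,0,8), (0,0,9), (0,0,10), (0,0,11) ...
Target (A=4, B=7, C=2) not in reachable set → no.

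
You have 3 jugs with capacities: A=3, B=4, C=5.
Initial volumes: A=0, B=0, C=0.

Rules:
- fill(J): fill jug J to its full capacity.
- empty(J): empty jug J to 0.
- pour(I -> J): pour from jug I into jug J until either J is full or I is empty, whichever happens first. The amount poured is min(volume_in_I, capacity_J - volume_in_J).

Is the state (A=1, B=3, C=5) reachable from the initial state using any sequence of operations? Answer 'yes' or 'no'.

Answer: yes

Derivation:
BFS from (A=0, B=0, C=0):
  1. fill(A) -> (A=3 B=0 C=0)
  2. pour(A -> B) -> (A=0 B=3 C=0)
  3. fill(A) -> (A=3 B=3 C=0)
  4. pour(A -> C) -> (A=0 B=3 C=3)
  5. fill(A) -> (A=3 B=3 C=3)
  6. pour(A -> C) -> (A=1 B=3 C=5)
Target reached → yes.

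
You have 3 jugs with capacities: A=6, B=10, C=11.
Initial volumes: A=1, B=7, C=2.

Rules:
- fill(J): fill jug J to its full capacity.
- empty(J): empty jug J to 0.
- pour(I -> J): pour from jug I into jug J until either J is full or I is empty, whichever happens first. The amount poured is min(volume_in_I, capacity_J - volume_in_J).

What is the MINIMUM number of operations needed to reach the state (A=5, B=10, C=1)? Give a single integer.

Answer: 4

Derivation:
BFS from (A=1, B=7, C=2). One shortest path:
  1. pour(C -> B) -> (A=1 B=9 C=0)
  2. pour(A -> C) -> (A=0 B=9 C=1)
  3. fill(A) -> (A=6 B=9 C=1)
  4. pour(A -> B) -> (A=5 B=10 C=1)
Reached target in 4 moves.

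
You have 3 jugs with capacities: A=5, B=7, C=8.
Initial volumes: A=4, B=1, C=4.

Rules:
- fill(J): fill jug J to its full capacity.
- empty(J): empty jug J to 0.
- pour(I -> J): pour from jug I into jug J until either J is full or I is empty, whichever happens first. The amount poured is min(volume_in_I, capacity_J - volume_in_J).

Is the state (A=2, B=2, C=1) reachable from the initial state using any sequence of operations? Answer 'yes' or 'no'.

Answer: no

Derivation:
BFS explored all 265 reachable states.
Reachable set includes: (0,0,0), (0,0,1), (0,0,2), (0,0,3), (0,0,4), (0,0,5), (0,0,6), (0,0,7), (0,0,8), (0,1,0), (0,1,1), (0,1,2) ...
Target (A=2, B=2, C=1) not in reachable set → no.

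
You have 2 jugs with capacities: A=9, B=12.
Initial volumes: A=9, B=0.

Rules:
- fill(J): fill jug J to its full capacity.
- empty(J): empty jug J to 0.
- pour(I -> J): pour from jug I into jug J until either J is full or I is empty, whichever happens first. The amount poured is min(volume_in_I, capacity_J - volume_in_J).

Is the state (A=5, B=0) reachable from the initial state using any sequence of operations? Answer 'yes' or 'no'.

BFS explored all 14 reachable states.
Reachable set includes: (0,0), (0,3), (0,6), (0,9), (0,12), (3,0), (3,12), (6,0), (6,12), (9,0), (9,3), (9,6) ...
Target (A=5, B=0) not in reachable set → no.

Answer: no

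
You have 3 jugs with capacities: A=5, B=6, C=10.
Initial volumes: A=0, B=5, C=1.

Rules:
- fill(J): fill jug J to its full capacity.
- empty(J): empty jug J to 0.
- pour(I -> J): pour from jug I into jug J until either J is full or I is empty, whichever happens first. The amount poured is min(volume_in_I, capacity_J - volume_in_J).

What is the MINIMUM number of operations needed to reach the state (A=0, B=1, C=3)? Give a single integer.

BFS from (A=0, B=5, C=1). One shortest path:
  1. fill(C) -> (A=0 B=5 C=10)
  2. pour(C -> B) -> (A=0 B=6 C=9)
  3. empty(B) -> (A=0 B=0 C=9)
  4. pour(C -> B) -> (A=0 B=6 C=3)
  5. pour(B -> A) -> (A=5 B=1 C=3)
  6. empty(A) -> (A=0 B=1 C=3)
Reached target in 6 moves.

Answer: 6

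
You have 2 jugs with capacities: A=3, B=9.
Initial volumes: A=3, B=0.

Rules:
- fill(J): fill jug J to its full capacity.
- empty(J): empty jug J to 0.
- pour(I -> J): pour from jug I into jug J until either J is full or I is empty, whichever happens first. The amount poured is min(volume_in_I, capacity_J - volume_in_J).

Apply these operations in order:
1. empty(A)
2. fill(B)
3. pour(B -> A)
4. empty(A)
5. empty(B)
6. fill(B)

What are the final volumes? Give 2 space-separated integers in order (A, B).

Answer: 0 9

Derivation:
Step 1: empty(A) -> (A=0 B=0)
Step 2: fill(B) -> (A=0 B=9)
Step 3: pour(B -> A) -> (A=3 B=6)
Step 4: empty(A) -> (A=0 B=6)
Step 5: empty(B) -> (A=0 B=0)
Step 6: fill(B) -> (A=0 B=9)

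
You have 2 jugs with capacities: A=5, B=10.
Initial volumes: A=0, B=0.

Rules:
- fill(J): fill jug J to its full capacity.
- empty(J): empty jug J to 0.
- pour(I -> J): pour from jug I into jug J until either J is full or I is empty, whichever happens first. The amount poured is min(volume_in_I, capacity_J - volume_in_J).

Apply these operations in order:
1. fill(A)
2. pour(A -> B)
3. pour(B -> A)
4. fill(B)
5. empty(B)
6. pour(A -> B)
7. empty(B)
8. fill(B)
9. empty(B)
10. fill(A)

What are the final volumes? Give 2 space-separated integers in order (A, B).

Answer: 5 0

Derivation:
Step 1: fill(A) -> (A=5 B=0)
Step 2: pour(A -> B) -> (A=0 B=5)
Step 3: pour(B -> A) -> (A=5 B=0)
Step 4: fill(B) -> (A=5 B=10)
Step 5: empty(B) -> (A=5 B=0)
Step 6: pour(A -> B) -> (A=0 B=5)
Step 7: empty(B) -> (A=0 B=0)
Step 8: fill(B) -> (A=0 B=10)
Step 9: empty(B) -> (A=0 B=0)
Step 10: fill(A) -> (A=5 B=0)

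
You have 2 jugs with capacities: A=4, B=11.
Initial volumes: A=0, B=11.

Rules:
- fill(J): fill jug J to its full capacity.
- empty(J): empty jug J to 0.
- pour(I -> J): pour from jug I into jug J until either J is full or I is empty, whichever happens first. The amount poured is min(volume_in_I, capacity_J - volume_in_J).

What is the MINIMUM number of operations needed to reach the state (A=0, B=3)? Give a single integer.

BFS from (A=0, B=11). One shortest path:
  1. pour(B -> A) -> (A=4 B=7)
  2. empty(A) -> (A=0 B=7)
  3. pour(B -> A) -> (A=4 B=3)
  4. empty(A) -> (A=0 B=3)
Reached target in 4 moves.

Answer: 4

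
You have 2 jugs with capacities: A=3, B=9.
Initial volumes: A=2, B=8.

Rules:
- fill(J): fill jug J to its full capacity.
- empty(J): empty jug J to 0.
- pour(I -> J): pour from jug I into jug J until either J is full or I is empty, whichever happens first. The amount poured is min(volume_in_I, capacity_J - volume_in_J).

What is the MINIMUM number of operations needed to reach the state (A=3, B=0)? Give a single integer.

Answer: 2

Derivation:
BFS from (A=2, B=8). One shortest path:
  1. fill(A) -> (A=3 B=8)
  2. empty(B) -> (A=3 B=0)
Reached target in 2 moves.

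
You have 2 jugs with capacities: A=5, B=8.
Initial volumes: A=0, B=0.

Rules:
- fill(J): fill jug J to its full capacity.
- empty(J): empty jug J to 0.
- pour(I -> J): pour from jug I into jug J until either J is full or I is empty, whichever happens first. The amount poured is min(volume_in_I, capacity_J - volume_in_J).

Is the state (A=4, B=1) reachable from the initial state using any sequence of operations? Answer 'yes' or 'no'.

BFS explored all 26 reachable states.
Reachable set includes: (0,0), (0,1), (0,2), (0,3), (0,4), (0,5), (0,6), (0,7), (0,8), (1,0), (1,8), (2,0) ...
Target (A=4, B=1) not in reachable set → no.

Answer: no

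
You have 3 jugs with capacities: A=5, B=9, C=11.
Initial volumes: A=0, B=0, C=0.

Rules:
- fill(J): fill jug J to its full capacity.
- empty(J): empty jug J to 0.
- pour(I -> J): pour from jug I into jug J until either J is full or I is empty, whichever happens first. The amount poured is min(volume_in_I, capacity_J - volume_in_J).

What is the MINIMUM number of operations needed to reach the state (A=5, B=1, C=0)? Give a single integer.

BFS from (A=0, B=0, C=0). One shortest path:
  1. fill(C) -> (A=0 B=0 C=11)
  2. pour(C -> A) -> (A=5 B=0 C=6)
  3. empty(A) -> (A=0 B=0 C=6)
  4. pour(C -> A) -> (A=5 B=0 C=1)
  5. pour(C -> B) -> (A=5 B=1 C=0)
Reached target in 5 moves.

Answer: 5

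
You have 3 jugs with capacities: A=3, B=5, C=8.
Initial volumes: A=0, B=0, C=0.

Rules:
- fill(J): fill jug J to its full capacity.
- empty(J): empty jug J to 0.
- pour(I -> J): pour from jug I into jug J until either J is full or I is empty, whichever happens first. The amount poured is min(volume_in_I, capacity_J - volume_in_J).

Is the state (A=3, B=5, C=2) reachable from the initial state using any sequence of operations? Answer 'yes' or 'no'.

BFS from (A=0, B=0, C=0):
  1. fill(B) -> (A=0 B=5 C=0)
  2. pour(B -> A) -> (A=3 B=2 C=0)
  3. pour(B -> C) -> (A=3 B=0 C=2)
  4. fill(B) -> (A=3 B=5 C=2)
Target reached → yes.

Answer: yes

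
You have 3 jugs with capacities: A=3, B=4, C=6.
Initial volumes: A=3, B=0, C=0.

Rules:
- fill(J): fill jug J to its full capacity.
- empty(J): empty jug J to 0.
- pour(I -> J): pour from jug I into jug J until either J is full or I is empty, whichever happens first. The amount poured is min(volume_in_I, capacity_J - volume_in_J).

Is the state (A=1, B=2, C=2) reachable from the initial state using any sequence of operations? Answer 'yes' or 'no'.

Answer: no

Derivation:
BFS explored all 110 reachable states.
Reachable set includes: (0,0,0), (0,0,1), (0,0,2), (0,0,3), (0,0,4), (0,0,5), (0,0,6), (0,1,0), (0,1,1), (0,1,2), (0,1,3), (0,1,4) ...
Target (A=1, B=2, C=2) not in reachable set → no.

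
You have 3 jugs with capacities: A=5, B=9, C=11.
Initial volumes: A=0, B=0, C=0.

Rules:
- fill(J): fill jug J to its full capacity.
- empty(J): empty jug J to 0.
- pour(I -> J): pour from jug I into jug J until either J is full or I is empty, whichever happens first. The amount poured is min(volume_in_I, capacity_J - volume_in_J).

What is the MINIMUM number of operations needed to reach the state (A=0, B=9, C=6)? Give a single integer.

Answer: 4

Derivation:
BFS from (A=0, B=0, C=0). One shortest path:
  1. fill(B) -> (A=0 B=9 C=0)
  2. fill(C) -> (A=0 B=9 C=11)
  3. pour(C -> A) -> (A=5 B=9 C=6)
  4. empty(A) -> (A=0 B=9 C=6)
Reached target in 4 moves.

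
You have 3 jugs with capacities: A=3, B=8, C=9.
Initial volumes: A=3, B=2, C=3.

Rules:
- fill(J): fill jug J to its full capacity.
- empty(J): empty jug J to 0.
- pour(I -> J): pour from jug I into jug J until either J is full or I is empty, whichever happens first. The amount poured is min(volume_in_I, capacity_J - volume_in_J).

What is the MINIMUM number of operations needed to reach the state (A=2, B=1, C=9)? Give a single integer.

Answer: 7

Derivation:
BFS from (A=3, B=2, C=3). One shortest path:
  1. empty(A) -> (A=0 B=2 C=3)
  2. fill(C) -> (A=0 B=2 C=9)
  3. pour(B -> A) -> (A=2 B=0 C=9)
  4. pour(C -> B) -> (A=2 B=8 C=1)
  5. empty(B) -> (A=2 B=0 C=1)
  6. pour(C -> B) -> (A=2 B=1 C=0)
  7. fill(C) -> (A=2 B=1 C=9)
Reached target in 7 moves.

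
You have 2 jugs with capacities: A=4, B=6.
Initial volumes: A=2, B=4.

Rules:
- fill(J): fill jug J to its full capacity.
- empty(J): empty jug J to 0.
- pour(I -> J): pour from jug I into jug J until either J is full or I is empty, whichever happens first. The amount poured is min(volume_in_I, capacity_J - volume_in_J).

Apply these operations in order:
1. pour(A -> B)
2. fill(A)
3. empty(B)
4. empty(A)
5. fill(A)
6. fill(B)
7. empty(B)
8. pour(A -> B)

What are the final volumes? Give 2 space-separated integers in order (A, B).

Step 1: pour(A -> B) -> (A=0 B=6)
Step 2: fill(A) -> (A=4 B=6)
Step 3: empty(B) -> (A=4 B=0)
Step 4: empty(A) -> (A=0 B=0)
Step 5: fill(A) -> (A=4 B=0)
Step 6: fill(B) -> (A=4 B=6)
Step 7: empty(B) -> (A=4 B=0)
Step 8: pour(A -> B) -> (A=0 B=4)

Answer: 0 4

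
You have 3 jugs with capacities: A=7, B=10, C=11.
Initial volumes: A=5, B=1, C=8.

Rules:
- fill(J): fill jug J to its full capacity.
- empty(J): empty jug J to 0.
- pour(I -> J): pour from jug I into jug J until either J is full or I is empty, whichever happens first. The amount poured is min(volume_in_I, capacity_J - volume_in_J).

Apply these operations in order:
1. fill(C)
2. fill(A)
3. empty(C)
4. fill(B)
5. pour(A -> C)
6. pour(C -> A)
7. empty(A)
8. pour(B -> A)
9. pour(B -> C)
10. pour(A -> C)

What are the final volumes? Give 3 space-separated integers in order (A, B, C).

Step 1: fill(C) -> (A=5 B=1 C=11)
Step 2: fill(A) -> (A=7 B=1 C=11)
Step 3: empty(C) -> (A=7 B=1 C=0)
Step 4: fill(B) -> (A=7 B=10 C=0)
Step 5: pour(A -> C) -> (A=0 B=10 C=7)
Step 6: pour(C -> A) -> (A=7 B=10 C=0)
Step 7: empty(A) -> (A=0 B=10 C=0)
Step 8: pour(B -> A) -> (A=7 B=3 C=0)
Step 9: pour(B -> C) -> (A=7 B=0 C=3)
Step 10: pour(A -> C) -> (A=0 B=0 C=10)

Answer: 0 0 10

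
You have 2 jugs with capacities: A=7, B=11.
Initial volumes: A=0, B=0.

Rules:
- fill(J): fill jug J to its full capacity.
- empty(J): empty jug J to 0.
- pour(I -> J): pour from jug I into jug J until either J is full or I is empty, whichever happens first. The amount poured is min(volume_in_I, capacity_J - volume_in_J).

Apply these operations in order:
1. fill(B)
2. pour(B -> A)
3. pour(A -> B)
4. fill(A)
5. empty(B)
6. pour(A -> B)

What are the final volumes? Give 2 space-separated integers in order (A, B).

Answer: 0 7

Derivation:
Step 1: fill(B) -> (A=0 B=11)
Step 2: pour(B -> A) -> (A=7 B=4)
Step 3: pour(A -> B) -> (A=0 B=11)
Step 4: fill(A) -> (A=7 B=11)
Step 5: empty(B) -> (A=7 B=0)
Step 6: pour(A -> B) -> (A=0 B=7)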